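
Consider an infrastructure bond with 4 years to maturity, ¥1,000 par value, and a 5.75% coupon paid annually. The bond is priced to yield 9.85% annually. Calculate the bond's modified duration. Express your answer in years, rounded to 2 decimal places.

Periodic yield y = 0.0985. First find Macaulay duration:
  t   CF        PV=CF/(1+0.0985)^t    t·PV
  1        57.50        52.3441        52.3441
  2        57.50        47.6505        95.3011
  3        57.50        43.3778       130.1334
  4     1,057.50       726.2399     2,904.9598
  Σ                    869.6124     3,182.7384
P = 869.6124; Macaulay duration = 3,182.7384 / 869.6124 = 3.65995 years.
Modified duration = D_Mac / (1 + y) = 3.65995 / 1.0985 = 3.33177 years.

3.33 years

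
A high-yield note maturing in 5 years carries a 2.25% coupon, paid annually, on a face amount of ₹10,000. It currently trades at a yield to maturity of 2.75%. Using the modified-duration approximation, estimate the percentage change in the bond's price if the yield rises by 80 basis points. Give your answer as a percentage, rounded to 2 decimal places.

-3.72%

Periodic yield y = 0.0275. Modified duration first:
  t   CF        PV=CF/(1+0.0275)^t    t·PV
  1       225.00       218.9781       218.9781
  2       225.00       213.1174       426.2347
  3       225.00       207.4135       622.2405
  4       225.00       201.8623       807.4492
  5    10,225.00     8,927.9996    44,639.9982
  Σ                  9,769.3709    46,714.9007
P = 9,769.3709; D_Mac = 4.78177 yrs; D_mod = 4.78177/(1+0.0275) = 4.65379 yrs.
ΔP/P ≈ -D_mod · Δy = -4.65379 × (+0.008) = -0.037230 = -3.7230%.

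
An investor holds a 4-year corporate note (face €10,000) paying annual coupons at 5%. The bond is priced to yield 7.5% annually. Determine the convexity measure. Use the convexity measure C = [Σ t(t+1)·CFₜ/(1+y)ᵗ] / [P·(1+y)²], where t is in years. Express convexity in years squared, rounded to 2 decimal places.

15.64

With y = 0.075:
  t   CF        PV=CF/(1+0.075)^t    t·PV        t(t+1)·PV
  1       500.00       465.1163       465.1163         930.2326
  2       500.00       432.6663       865.3326       2,595.9978
  3       500.00       402.4803     1,207.4409       4,829.7634
  4    10,500.00     7,862.4056    31,449.6223     157,248.1113
  Σ                  9,162.6684    33,987.5120     165,604.1051
P = 9,162.6684.
Convexity = Σ t(t+1)·PV / [P·(1+y)²] = 165,604.1051 / (9,162.6684 × 1.155625) = 15.63984.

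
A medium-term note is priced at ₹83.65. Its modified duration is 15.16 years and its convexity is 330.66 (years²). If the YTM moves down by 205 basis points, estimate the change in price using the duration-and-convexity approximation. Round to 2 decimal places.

Duration effect: -D_mod·Δy = -15.16 × (-0.0205) = +0.310780
Convexity effect: ½·C·(Δy)² = 0.5 × 330.66 × (-0.0205)² = +0.0694799325
ΔP/P ≈ +0.310780 + 0.0694799325 = +0.3802599325
ΔP ≈ 83.65 × (+0.3802599325) = +31.808743353625.

+₹31.81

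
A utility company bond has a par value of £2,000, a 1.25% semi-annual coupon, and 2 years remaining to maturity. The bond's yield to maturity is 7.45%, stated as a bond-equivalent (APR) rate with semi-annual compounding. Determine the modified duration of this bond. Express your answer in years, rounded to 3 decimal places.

1.909 years

Periodic yield y = 0.03725. First find Macaulay duration:
  t   CF        PV=CF/(1+0.03725)^t    t·PV
  1        12.50        12.0511        12.0511
  2        12.50        11.6183        23.2366
  3        12.50        11.2011        33.6032
  4     2,012.50     1,738.6098     6,954.4391
  Σ                  1,773.4803     7,023.3300
P = 1,773.4803; Macaulay duration = 7,023.3300 / 1,773.4803 = 3.96020 half-year periods = 1.98010 years.
Modified duration = D_Mac / (1 + y) = 1.98010 / 1.03725 = 1.90899 years.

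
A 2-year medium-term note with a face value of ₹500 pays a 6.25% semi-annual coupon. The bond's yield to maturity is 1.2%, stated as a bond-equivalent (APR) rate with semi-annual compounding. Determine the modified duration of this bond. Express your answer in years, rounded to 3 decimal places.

1.904 years

Periodic yield y = 0.006. First find Macaulay duration:
  t   CF        PV=CF/(1+0.006)^t    t·PV
  1       15.625        15.5318        15.5318
  2       15.625        15.4392        30.8783
  3       15.625        15.3471        46.0413
  4      515.625       503.4334     2,013.7337
  Σ                    549.7515     2,106.1851
P = 549.7515; Macaulay duration = 2,106.1851 / 549.7515 = 3.83116 half-year periods = 1.91558 years.
Modified duration = D_Mac / (1 + y) = 1.91558 / 1.006 = 1.90415 years.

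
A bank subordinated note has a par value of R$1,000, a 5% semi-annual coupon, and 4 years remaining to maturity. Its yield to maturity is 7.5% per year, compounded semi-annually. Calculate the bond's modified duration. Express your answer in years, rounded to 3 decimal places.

3.525 years

Periodic yield y = 0.0375. First find Macaulay duration:
  t   CF        PV=CF/(1+0.0375)^t    t·PV
  1        25.00        24.0964        24.0964
  2        25.00        23.2254        46.4509
  3        25.00        22.3860        67.1579
  4        25.00        21.5768        86.3073
  5        25.00        20.7969       103.9847
  6        25.00        20.0452       120.2715
  7        25.00        19.3207       135.2450
  8     1,025.00       763.5175     6,108.1404
  Σ                    914.9651     6,691.6540
P = 914.9651; Macaulay duration = 6,691.6540 / 914.9651 = 7.31356 half-year periods = 3.65678 years.
Modified duration = D_Mac / (1 + y) = 3.65678 / 1.0375 = 3.52461 years.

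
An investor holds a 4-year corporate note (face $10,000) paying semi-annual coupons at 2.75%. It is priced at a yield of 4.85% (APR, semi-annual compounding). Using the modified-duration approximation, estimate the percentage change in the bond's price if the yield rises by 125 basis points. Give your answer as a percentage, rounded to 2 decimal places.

-4.64%

Periodic yield y = 0.02425. Modified duration first:
  t   CF        PV=CF/(1+0.02425)^t    t·PV
  1       137.50       134.2446       134.2446
  2       137.50       131.0662       262.1324
  3       137.50       127.9631       383.8893
  4       137.50       124.9335       499.7339
  5       137.50       121.9756       609.8778
  6       137.50       119.0877       714.5261
  7       137.50       116.2682       813.8773
  8    10,137.50     8,369.1834    66,953.4674
  Σ                  9,244.7222    70,371.7488
P = 9,244.7222; D_Mac = 7.61210 half-year periods = 3.80605 yrs; D_mod = 3.80605/(1+0.02425) = 3.71594 yrs.
ΔP/P ≈ -D_mod · Δy = -3.71594 × (+0.0125) = -0.046449 = -4.6449%.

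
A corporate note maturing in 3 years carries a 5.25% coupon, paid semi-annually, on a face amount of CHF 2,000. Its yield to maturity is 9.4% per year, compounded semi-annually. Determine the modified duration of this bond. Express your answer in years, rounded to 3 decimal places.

2.676 years

Periodic yield y = 0.047. First find Macaulay duration:
  t   CF        PV=CF/(1+0.047)^t    t·PV
  1        52.50        50.1433        50.1433
  2        52.50        47.8923        95.7847
  3        52.50        45.7424       137.2273
  4        52.50        43.6890       174.7562
  5        52.50        41.7278       208.6392
  6     2,052.50     1,558.1278     9,348.7668
  Σ                  1,787.3227    10,015.3174
P = 1,787.3227; Macaulay duration = 10,015.3174 / 1,787.3227 = 5.60353 half-year periods = 2.80177 years.
Modified duration = D_Mac / (1 + y) = 2.80177 / 1.047 = 2.67599 years.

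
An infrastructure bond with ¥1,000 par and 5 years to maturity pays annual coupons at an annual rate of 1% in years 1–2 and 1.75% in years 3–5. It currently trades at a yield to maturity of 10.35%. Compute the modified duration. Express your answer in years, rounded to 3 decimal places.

4.396 years

Periodic yield y = 0.1035. First find Macaulay duration:
  t   CF        PV=CF/(1+0.1035)^t    t·PV
  1        10.00         9.0621         9.0621
  2        10.00         8.2121        16.4242
  3        17.50        13.0233        39.0699
  4        17.50        11.8018        47.2072
  5     1,017.50       621.8315     3,109.1576
  Σ                    663.9308     3,220.9211
P = 663.9308; Macaulay duration = 3,220.9211 / 663.9308 = 4.85129 years.
Modified duration = D_Mac / (1 + y) = 4.85129 / 1.1035 = 4.39628 years.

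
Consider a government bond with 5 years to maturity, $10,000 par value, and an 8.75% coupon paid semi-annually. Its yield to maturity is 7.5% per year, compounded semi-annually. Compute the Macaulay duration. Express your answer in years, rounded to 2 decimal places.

4.18 years

Periodic yield y = 0.0375. Discount each cash flow and weight by its period:
  t   CF        PV=CF/(1+0.0375)^t    t·PV
  1       437.50       421.6867       421.6867
  2       437.50       406.4451       812.8901
  3       437.50       391.7543     1,175.2628
  4       437.50       377.5945     1,510.3779
  5       437.50       363.9465     1,819.7324
  6       437.50       350.7918     2,104.7508
  7       437.50       338.1126     2,366.7880
  8       437.50       325.8916     2,607.1331
  9       437.50       314.1124     2,827.0118
  10   10,437.50     7,222.9637    72,229.6374
  Σ                 10,513.2992    87,875.2711
Price P = Σ PV = 10,513.2992.
Macaulay duration = Σ(t·PV) / P = 87,875.2711 / 10,513.2992 = 8.35849 half-year periods.
In years: 8.35849 / 2 = 4.17924 years.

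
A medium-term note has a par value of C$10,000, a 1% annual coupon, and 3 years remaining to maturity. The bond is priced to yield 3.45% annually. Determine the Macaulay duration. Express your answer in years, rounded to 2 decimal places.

Periodic yield y = 0.0345. Discount each cash flow and weight by its year:
  t   CF        PV=CF/(1+0.0345)^t    t·PV
  1       100.00        96.6651        96.6651
  2       100.00        93.4413       186.8827
  3    10,100.00     9,122.8364    27,368.5093
  Σ                  9,312.9428    27,652.0570
Price P = Σ PV = 9,312.9428.
Macaulay duration = Σ(t·PV) / P = 27,652.0570 / 9,312.9428 = 2.96921 years.

2.97 years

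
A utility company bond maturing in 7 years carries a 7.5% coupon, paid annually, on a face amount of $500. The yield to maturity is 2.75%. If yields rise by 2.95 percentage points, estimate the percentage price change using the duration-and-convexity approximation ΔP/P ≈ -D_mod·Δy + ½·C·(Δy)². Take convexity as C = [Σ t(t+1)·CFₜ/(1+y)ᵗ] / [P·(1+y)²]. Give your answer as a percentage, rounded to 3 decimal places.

-15.041%

With y = 0.0275:
  t   CF        PV=CF/(1+0.0275)^t    t·PV        t(t+1)·PV
  1        37.50        36.4964        36.4964          72.9927
  2        37.50        35.5196        71.0391         213.1174
  3        37.50        34.5689       103.7068         414.8270
  4        37.50        33.6437       134.5749         672.8743
  5        37.50        32.7433       163.7164         982.2982
  6        37.50        31.8669       191.2016       1,338.4112
  7       537.50       444.5347     3,111.7428      24,893.9425
  Σ                    649.3734     3,812.4779      28,588.4634
P = 649.3734; D_Mac = 5.87101 yrs; D_mod = 5.71388 yrs; C = 41.69967.
Duration effect: -5.71388 × (+0.0295) = -0.168559
Convexity effect: 0.5 × 41.69967 × (0.0295)² = +0.0181446
ΔP/P ≈ -0.168559 + 0.0181446 = -0.150415 = -15.0415%.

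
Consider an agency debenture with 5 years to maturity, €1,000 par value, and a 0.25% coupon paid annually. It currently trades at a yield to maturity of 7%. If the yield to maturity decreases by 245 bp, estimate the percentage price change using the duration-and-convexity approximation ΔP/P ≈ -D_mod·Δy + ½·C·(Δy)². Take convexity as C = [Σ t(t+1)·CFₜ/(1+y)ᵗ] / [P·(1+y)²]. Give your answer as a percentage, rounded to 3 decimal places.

With y = 0.07:
  t   CF        PV=CF/(1+0.07)^t    t·PV        t(t+1)·PV
  1         2.50         2.3364         2.3364           4.6729
  2         2.50         2.1836         4.3672          13.1016
  3         2.50         2.0407         6.1222          24.4889
  4         2.50         1.9072         7.6290          38.1448
  5     1,002.50       714.7686     3,573.8432      21,443.0593
  Σ                    723.2367     3,594.2981      21,523.4675
P = 723.2367; D_Mac = 4.96974 yrs; D_mod = 4.64462 yrs; C = 25.99347.
Duration effect: -4.64462 × (-0.0245) = +0.113793
Convexity effect: 0.5 × 25.99347 × (-0.0245)² = +0.0078013
ΔP/P ≈ +0.113793 + 0.0078013 = +0.121594 = +12.1594%.

+12.159%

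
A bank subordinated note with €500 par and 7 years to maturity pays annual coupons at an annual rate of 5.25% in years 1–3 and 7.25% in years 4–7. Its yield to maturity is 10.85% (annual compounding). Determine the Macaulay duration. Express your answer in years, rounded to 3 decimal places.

5.819 years

Periodic yield y = 0.1085. Discount each cash flow and weight by its year:
  t   CF        PV=CF/(1+0.1085)^t    t·PV
  1        26.25        23.6806        23.6806
  2        26.25        21.3628        42.7256
  3        26.25        19.2718        57.8154
  4        36.25        24.0085        96.0340
  5        36.25        21.6586       108.2928
  6        36.25        19.5386       117.2317
  7       536.25       260.7459     1,825.2210
  Σ                    390.2668     2,271.0012
Price P = Σ PV = 390.2668.
Macaulay duration = Σ(t·PV) / P = 2,271.0012 / 390.2668 = 5.81910 years.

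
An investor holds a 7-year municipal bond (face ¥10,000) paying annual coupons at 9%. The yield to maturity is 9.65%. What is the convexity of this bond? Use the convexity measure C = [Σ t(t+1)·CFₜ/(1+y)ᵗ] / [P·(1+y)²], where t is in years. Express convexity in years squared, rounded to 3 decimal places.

With y = 0.0965:
  t   CF        PV=CF/(1+0.0965)^t    t·PV        t(t+1)·PV
  1       900.00       820.7934       820.7934       1,641.5869
  2       900.00       748.5576     1,497.1152       4,491.3457
  3       900.00       682.6791     2,048.0373       8,192.1491
  4       900.00       622.5983     2,490.3934      12,451.9670
  5       900.00       567.8052     2,839.0258      17,034.1546
  6       900.00       517.8342     3,107.0049      21,749.0346
  7    10,900.00     5,719.6051    40,037.2358     320,297.8864
  Σ                  9,679.8729    52,839.6059     385,858.1243
P = 9,679.8729.
Convexity = Σ t(t+1)·PV / [P·(1+y)²] = 385,858.1243 / (9,679.8729 × 1.202312) = 33.15437.

33.154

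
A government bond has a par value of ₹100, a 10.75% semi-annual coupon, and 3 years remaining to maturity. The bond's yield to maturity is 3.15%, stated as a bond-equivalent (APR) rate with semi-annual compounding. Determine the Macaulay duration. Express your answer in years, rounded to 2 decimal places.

Periodic yield y = 0.01575. Discount each cash flow and weight by its period:
  t   CF        PV=CF/(1+0.01575)^t    t·PV
  1        5.375         5.2917         5.2917
  2        5.375         5.2096        10.4192
  3        5.375         5.1288        15.3865
  4        5.375         5.0493        20.1972
  5        5.375         4.9710        24.8550
  6      105.375        95.9437       575.6624
  Σ                    121.5941       651.8120
Price P = Σ PV = 121.5941.
Macaulay duration = Σ(t·PV) / P = 651.8120 / 121.5941 = 5.36055 half-year periods.
In years: 5.36055 / 2 = 2.68028 years.

2.68 years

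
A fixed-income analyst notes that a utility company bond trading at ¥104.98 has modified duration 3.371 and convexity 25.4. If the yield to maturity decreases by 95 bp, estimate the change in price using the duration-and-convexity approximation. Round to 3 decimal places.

+¥3.482

Duration effect: -D_mod·Δy = -3.371 × (-0.0095) = +0.0320245
Convexity effect: ½·C·(Δy)² = 0.5 × 25.4 × (-0.0095)² = +0.001146175
ΔP/P ≈ +0.0320245 + 0.001146175 = +0.033170675
ΔP ≈ 104.98 × (+0.033170675) = +3.4822574615.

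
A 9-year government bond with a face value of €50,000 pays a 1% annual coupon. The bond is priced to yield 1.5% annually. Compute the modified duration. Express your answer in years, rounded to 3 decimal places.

Periodic yield y = 0.015. First find Macaulay duration:
  t   CF        PV=CF/(1+0.015)^t    t·PV
  1       500.00       492.6108       492.6108
  2       500.00       485.3309       970.6617
  3       500.00       478.1585     1,434.4755
  4       500.00       471.0921     1,884.3685
  5       500.00       464.1302     2,320.6508
  6       500.00       457.2711     2,743.6266
  7       500.00       450.5134     3,153.5938
  8       500.00       443.8556     3,550.8445
  9    50,500.00    44,166.9081   397,502.1732
  Σ                 47,909.8707   414,053.0054
P = 47,909.8707; Macaulay duration = 414,053.0054 / 47,909.8707 = 8.64233 years.
Modified duration = D_Mac / (1 + y) = 8.64233 / 1.015 = 8.51461 years.

8.515 years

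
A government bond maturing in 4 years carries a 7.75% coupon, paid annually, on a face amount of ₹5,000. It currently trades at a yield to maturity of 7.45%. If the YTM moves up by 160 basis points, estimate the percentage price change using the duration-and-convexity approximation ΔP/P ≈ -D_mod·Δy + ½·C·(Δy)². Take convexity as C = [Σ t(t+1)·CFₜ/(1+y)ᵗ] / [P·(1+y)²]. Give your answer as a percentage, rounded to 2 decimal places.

With y = 0.0745:
  t   CF        PV=CF/(1+0.0745)^t    t·PV        t(t+1)·PV
  1       387.50       360.6329       360.6329         721.2657
  2       387.50       335.6285       671.2571       2,013.7712
  3       387.50       312.3579       937.0736       3,748.2944
  4     5,387.50     4,041.6770    16,166.7080      80,833.5402
  Σ                  5,050.2963    18,135.6715      87,316.8714
P = 5,050.2963; D_Mac = 3.59101 yrs; D_mod = 3.34203 yrs; C = 14.97506.
Duration effect: -3.34203 × (+0.016) = -0.053472
Convexity effect: 0.5 × 14.97506 × (0.016)² = +0.0019168
ΔP/P ≈ -0.053472 + 0.0019168 = -0.051556 = -5.1556%.

-5.16%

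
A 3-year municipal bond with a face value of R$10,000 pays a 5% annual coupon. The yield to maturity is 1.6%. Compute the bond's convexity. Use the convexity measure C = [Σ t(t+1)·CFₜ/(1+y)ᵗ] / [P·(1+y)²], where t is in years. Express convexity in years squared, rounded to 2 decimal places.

With y = 0.016:
  t   CF        PV=CF/(1+0.016)^t    t·PV        t(t+1)·PV
  1       500.00       492.1260       492.1260         984.2520
  2       500.00       484.3760       968.7519       2,906.2558
  3    10,500.00    10,011.7080    30,035.1240     120,140.4962
  Σ                 10,988.2100    31,496.0020     124,031.0040
P = 10,988.2100.
Convexity = Σ t(t+1)·PV / [P·(1+y)²] = 124,031.0040 / (10,988.2100 × 1.032256) = 10.93493.

10.93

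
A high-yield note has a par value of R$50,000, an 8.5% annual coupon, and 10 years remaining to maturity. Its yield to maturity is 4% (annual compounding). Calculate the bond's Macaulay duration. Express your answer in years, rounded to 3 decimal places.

Periodic yield y = 0.04. Discount each cash flow and weight by its year:
  t   CF        PV=CF/(1+0.04)^t    t·PV
  1     4,250.00     4,086.5385     4,086.5385
  2     4,250.00     3,929.3639     7,858.7278
  3     4,250.00     3,778.2345    11,334.7036
  4     4,250.00     3,632.9178    14,531.6712
  5     4,250.00     3,493.1902    17,465.9510
  6     4,250.00     3,358.8367    20,153.0204
  7     4,250.00     3,229.6507    22,607.5549
  8     4,250.00     3,105.4334    24,843.4670
  9     4,250.00     2,985.9936    26,873.9426
  10   54,250.00    36,649.3562   366,493.5616
  Σ                 68,249.5155   516,249.1387
Price P = Σ PV = 68,249.5155.
Macaulay duration = Σ(t·PV) / P = 516,249.1387 / 68,249.5155 = 7.56414 years.

7.564 years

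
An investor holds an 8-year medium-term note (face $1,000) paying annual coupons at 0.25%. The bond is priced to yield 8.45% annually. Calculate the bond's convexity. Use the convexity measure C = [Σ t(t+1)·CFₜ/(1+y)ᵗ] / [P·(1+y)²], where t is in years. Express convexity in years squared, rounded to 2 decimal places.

60.18

With y = 0.0845:
  t   CF        PV=CF/(1+0.0845)^t    t·PV        t(t+1)·PV
  1         2.50         2.3052         2.3052           4.6104
  2         2.50         2.1256         4.2512          12.7536
  3         2.50         1.9600         5.8799          23.5197
  4         2.50         1.8073         7.2291          36.1453
  5         2.50         1.6664         8.3322          49.9935
  6         2.50         1.5366         9.2196          64.5375
  7         2.50         1.4169         9.9182          79.3453
  8     1,002.50       523.8994     4,191.1955      37,720.7594
  Σ                    536.7174     4,238.3309      37,991.6646
P = 536.7174.
Convexity = Σ t(t+1)·PV / [P·(1+y)²] = 37,991.6646 / (536.7174 × 1.176140) = 60.18434.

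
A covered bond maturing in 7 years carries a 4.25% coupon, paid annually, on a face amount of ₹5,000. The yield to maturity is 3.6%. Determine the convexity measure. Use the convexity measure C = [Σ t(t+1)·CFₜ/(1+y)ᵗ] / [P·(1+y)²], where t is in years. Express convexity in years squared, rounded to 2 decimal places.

With y = 0.036:
  t   CF        PV=CF/(1+0.036)^t    t·PV        t(t+1)·PV
  1       212.50       205.1158       205.1158         410.2317
  2       212.50       197.9883       395.9765       1,187.9295
  3       212.50       191.1084       573.3251       2,293.3002
  4       212.50       184.4675       737.8701       3,689.3504
  5       212.50       178.0575       890.2873       5,341.7236
  6       212.50       171.8701     1,031.2208       7,218.5454
  7     5,212.50     4,069.3756    28,485.6294     227,885.0354
  Σ                  5,197.9832    32,319.4249     248,026.1162
P = 5,197.9832.
Convexity = Σ t(t+1)·PV / [P·(1+y)²] = 248,026.1162 / (5,197.9832 × 1.073296) = 44.45729.

44.46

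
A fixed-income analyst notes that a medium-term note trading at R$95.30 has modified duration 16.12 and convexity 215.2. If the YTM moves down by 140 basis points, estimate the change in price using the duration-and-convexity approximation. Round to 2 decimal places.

+R$23.52

Duration effect: -D_mod·Δy = -16.12 × (-0.014) = +0.225680
Convexity effect: ½·C·(Δy)² = 0.5 × 215.2 × (-0.014)² = +0.0210896
ΔP/P ≈ +0.225680 + 0.0210896 = +0.2467696
ΔP ≈ 95.30 × (+0.2467696) = +23.51714288.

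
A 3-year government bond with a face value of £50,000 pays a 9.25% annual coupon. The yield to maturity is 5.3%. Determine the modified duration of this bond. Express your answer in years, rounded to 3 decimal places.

Periodic yield y = 0.053. First find Macaulay duration:
  t   CF        PV=CF/(1+0.053)^t    t·PV
  1     4,625.00     4,392.2127     4,392.2127
  2     4,625.00     4,171.1422     8,342.2844
  3    54,625.00    46,784.9680   140,354.9039
  Σ                 55,348.3229   153,089.4010
P = 55,348.3229; Macaulay duration = 153,089.4010 / 55,348.3229 = 2.76593 years.
Modified duration = D_Mac / (1 + y) = 2.76593 / 1.053 = 2.62671 years.

2.627 years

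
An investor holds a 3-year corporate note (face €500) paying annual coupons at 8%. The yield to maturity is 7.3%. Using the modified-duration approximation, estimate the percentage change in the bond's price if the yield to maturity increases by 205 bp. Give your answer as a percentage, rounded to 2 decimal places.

Periodic yield y = 0.073. Modified duration first:
  t   CF        PV=CF/(1+0.073)^t    t·PV
  1        40.00        37.2787        37.2787
  2        40.00        34.7425        69.4849
  3       540.00       437.1139     1,311.3416
  Σ                    509.1350     1,418.1052
P = 509.1350; D_Mac = 2.78532 yrs; D_mod = 2.78532/(1+0.073) = 2.59583 yrs.
ΔP/P ≈ -D_mod · Δy = -2.59583 × (+0.0205) = -0.053214 = -5.3214%.

-5.32%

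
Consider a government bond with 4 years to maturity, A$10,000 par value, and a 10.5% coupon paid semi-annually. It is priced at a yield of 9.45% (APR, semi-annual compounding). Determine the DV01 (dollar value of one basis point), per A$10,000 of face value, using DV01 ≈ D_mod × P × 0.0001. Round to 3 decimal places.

A$3.338

Periodic yield y = 0.04725.
  t   CF        PV=CF/(1+0.04725)^t    t·PV
  1       525.00       501.3130       501.3130
  2       525.00       478.6946       957.3893
  3       525.00       457.0968     1,371.2904
  4       525.00       436.4734     1,745.8938
  5       525.00       416.7806     2,083.9028
  6       525.00       397.9762     2,387.8571
  7       525.00       380.0202     2,660.1416
  8    10,525.00     7,274.7681    58,198.1446
  Σ                 10,343.1229    69,905.9327
P = 10,343.1229; D_Mac = 6.75869 half-year periods = 3.37934 yrs; D_mod = 3.22687 yrs.
DV01 ≈ 3.22687 × 10,343.1229 × 0.0001 = 3.337595.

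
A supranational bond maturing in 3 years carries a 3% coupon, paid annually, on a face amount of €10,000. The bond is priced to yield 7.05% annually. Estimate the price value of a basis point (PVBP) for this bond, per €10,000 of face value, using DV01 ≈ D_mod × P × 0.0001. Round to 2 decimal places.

Periodic yield y = 0.0705.
  t   CF        PV=CF/(1+0.0705)^t    t·PV
  1       300.00       280.2429       280.2429
  2       300.00       261.7869       523.5738
  3    10,300.00     8,396.0924    25,188.2772
  Σ                  8,938.1222    25,992.0939
P = 8,938.1222; D_Mac = 2.90800 yrs; D_mod = 2.71649 yrs.
DV01 ≈ 2.71649 × 8,938.1222 × 0.0001 = 2.428033.

€2.43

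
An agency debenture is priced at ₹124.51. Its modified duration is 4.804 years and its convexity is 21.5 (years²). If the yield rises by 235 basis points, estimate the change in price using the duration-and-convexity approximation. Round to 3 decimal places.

Duration effect: -D_mod·Δy = -4.804 × (+0.0235) = -0.112894
Convexity effect: ½·C·(Δy)² = 0.5 × 21.5 × (0.0235)² = +0.0059366875
ΔP/P ≈ -0.112894 + 0.0059366875 = -0.1069573125
ΔP ≈ 124.51 × (-0.1069573125) = -13.317254979375.

-₹13.317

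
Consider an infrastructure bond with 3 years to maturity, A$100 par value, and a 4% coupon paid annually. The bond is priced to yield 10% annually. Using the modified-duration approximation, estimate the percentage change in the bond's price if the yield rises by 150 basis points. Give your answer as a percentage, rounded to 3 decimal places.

Periodic yield y = 0.1. Modified duration first:
  t   CF        PV=CF/(1+0.1)^t    t·PV
  1         4.00         3.6364         3.6364
  2         4.00         3.3058         6.6116
  3       104.00        78.1367       234.4102
  Σ                     85.0789       244.6582
P = 85.0789; D_Mac = 2.87566 yrs; D_mod = 2.87566/(1+0.1) = 2.61424 yrs.
ΔP/P ≈ -D_mod · Δy = -2.61424 × (+0.015) = -0.039214 = -3.9214%.

-3.921%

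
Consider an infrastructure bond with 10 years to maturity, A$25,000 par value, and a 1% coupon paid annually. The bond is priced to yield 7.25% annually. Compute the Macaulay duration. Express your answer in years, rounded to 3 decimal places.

Periodic yield y = 0.0725. Discount each cash flow and weight by its year:
  t   CF        PV=CF/(1+0.0725)^t    t·PV
  1       250.00       233.1002       233.1002
  2       250.00       217.3429       434.6857
  3       250.00       202.6507       607.9521
  4       250.00       188.9517       755.8068
  5       250.00       176.1787       880.8937
  6       250.00       164.2692       985.6153
  7       250.00       153.1648     1,072.1534
  8       250.00       142.8110     1,142.4878
  9       250.00       133.1571     1,198.4138
  10   25,250.00    12,539.7354   125,397.3544
  Σ                 14,151.3618   132,708.4634
Price P = Σ PV = 14,151.3618.
Macaulay duration = Σ(t·PV) / P = 132,708.4634 / 14,151.3618 = 9.37779 years.

9.378 years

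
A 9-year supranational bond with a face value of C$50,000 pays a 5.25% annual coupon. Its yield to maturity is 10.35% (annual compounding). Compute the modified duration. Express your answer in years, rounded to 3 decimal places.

6.388 years

Periodic yield y = 0.1035. First find Macaulay duration:
  t   CF        PV=CF/(1+0.1035)^t    t·PV
  1     2,625.00     2,378.7947     2,378.7947
  2     2,625.00     2,155.6817     4,311.3634
  3     2,625.00     1,953.4950     5,860.4849
  4     2,625.00     1,770.2718     7,081.0873
  5     2,625.00     1,604.2336     8,021.1682
  6     2,625.00     1,453.7686     8,722.6116
  7     2,625.00     1,317.4160     9,221.9122
  8     2,625.00     1,193.8523     9,550.8186
  9    52,625.00    21,689.0770   195,201.6934
  Σ                 35,516.5909   250,349.9343
P = 35,516.5909; Macaulay duration = 250,349.9343 / 35,516.5909 = 7.04882 years.
Modified duration = D_Mac / (1 + y) = 7.04882 / 1.1035 = 6.38769 years.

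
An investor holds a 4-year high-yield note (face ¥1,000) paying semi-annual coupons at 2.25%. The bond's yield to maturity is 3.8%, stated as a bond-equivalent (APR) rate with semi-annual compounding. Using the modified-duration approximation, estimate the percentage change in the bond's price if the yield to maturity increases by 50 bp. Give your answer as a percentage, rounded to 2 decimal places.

-1.89%

Periodic yield y = 0.019. Modified duration first:
  t   CF        PV=CF/(1+0.019)^t    t·PV
  1        11.25        11.0402        11.0402
  2        11.25        10.8344        21.6688
  3        11.25        10.6324        31.8971
  4        11.25        10.4341        41.7365
  5        11.25        10.2396        51.1978
  6        11.25        10.0486        60.2919
  7        11.25         9.8613        69.0290
  8     1,011.25       869.8915     6,959.1316
  Σ                    942.9820     7,245.9928
P = 942.9820; D_Mac = 7.68413 half-year periods = 3.84206 yrs; D_mod = 3.84206/(1+0.019) = 3.77042 yrs.
ΔP/P ≈ -D_mod · Δy = -3.77042 × (+0.005) = -0.018852 = -1.8852%.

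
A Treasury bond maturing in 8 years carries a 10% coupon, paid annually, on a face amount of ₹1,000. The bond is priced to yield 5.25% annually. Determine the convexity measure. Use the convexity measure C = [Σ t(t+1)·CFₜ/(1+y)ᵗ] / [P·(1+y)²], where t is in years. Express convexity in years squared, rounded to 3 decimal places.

45.217

With y = 0.0525:
  t   CF        PV=CF/(1+0.0525)^t    t·PV        t(t+1)·PV
  1       100.00        95.0119        95.0119         190.0238
  2       100.00        90.2726       180.5451         541.6354
  3       100.00        85.7697       257.3090       1,029.2359
  4       100.00        81.4914       325.9655       1,629.8273
  5       100.00        77.4265       387.1324       2,322.7942
  6       100.00        73.5643       441.3861       3,089.7025
  7       100.00        69.8949       489.2641       3,914.1124
  8     1,100.00       730.4926     5,843.9412      52,595.4706
  Σ                  1,303.9238     8,020.5551      65,312.8021
P = 1,303.9238.
Convexity = Σ t(t+1)·PV / [P·(1+y)²] = 65,312.8021 / (1,303.9238 × 1.107756) = 45.21702.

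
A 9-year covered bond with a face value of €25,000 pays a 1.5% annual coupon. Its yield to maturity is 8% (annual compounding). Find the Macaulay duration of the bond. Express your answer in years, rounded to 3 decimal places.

Periodic yield y = 0.08. Discount each cash flow and weight by its year:
  t   CF        PV=CF/(1+0.08)^t    t·PV
  1       375.00       347.2222       347.2222
  2       375.00       321.5021       643.0041
  3       375.00       297.6871       893.0613
  4       375.00       275.6362     1,102.5448
  5       375.00       255.2187     1,276.0935
  6       375.00       236.3136     1,417.8817
  7       375.00       218.8089     1,531.6623
  8       375.00       202.6008     1,620.8067
  9    25,375.00    12,693.8175   114,244.3579
  Σ                 14,848.8071   123,076.6344
Price P = Σ PV = 14,848.8071.
Macaulay duration = Σ(t·PV) / P = 123,076.6344 / 14,848.8071 = 8.28865 years.

8.289 years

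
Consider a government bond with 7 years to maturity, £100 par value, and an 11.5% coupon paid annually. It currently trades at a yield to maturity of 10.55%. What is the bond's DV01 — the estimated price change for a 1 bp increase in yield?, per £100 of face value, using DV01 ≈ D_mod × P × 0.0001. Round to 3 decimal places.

Periodic yield y = 0.1055.
  t   CF        PV=CF/(1+0.1055)^t    t·PV
  1        11.50        10.4025        10.4025
  2        11.50         9.4098        18.8196
  3        11.50         8.5118        25.5354
  4        11.50         7.6995        30.7980
  5        11.50         6.9647        34.8236
  6        11.50         6.3001        37.8004
  7       111.50        55.2540       386.7779
  Σ                    104.5424       544.9575
P = 104.5424; D_Mac = 5.21279 yrs; D_mod = 4.71532 yrs.
DV01 ≈ 4.71532 × 104.5424 × 0.0001 = 0.049295.

£0.049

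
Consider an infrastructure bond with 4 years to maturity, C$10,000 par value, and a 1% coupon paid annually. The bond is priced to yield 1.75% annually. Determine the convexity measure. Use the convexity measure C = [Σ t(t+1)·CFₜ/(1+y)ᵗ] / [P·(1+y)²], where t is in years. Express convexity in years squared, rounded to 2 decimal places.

With y = 0.0175:
  t   CF        PV=CF/(1+0.0175)^t    t·PV        t(t+1)·PV
  1       100.00        98.2801        98.2801         196.5602
  2       100.00        96.5898       193.1796         579.5387
  3       100.00        94.9285       284.7856       1,139.1423
  4    10,100.00     9,422.8809    37,691.5236     188,457.6181
  Σ                  9,712.6793    38,267.7689     190,372.8593
P = 9,712.6793.
Convexity = Σ t(t+1)·PV / [P·(1+y)²] = 190,372.8593 / (9,712.6793 × 1.035306) = 18.93203.

18.93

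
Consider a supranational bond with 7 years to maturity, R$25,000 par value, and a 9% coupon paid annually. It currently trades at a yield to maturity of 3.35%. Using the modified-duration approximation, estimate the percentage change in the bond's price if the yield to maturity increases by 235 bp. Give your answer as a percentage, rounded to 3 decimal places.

Periodic yield y = 0.0335. Modified duration first:
  t   CF        PV=CF/(1+0.0335)^t    t·PV
  1     2,250.00     2,177.0682     2,177.0682
  2     2,250.00     2,106.5004     4,213.0009
  3     2,250.00     2,038.2201     6,114.6602
  4     2,250.00     1,972.1530     7,888.6118
  5     2,250.00     1,908.2273     9,541.1367
  6     2,250.00     1,846.3738    11,078.2429
  7    27,250.00    21,636.8054   151,457.6381
  Σ                 33,685.3483   192,470.3588
P = 33,685.3483; D_Mac = 5.71377 yrs; D_mod = 5.71377/(1+0.0335) = 5.52856 yrs.
ΔP/P ≈ -D_mod · Δy = -5.52856 × (+0.0235) = -0.129921 = -12.9921%.

-12.992%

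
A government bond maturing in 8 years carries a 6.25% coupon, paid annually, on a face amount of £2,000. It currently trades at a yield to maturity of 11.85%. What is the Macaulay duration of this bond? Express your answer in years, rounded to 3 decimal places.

Periodic yield y = 0.1185. Discount each cash flow and weight by its year:
  t   CF        PV=CF/(1+0.1185)^t    t·PV
  1       125.00       111.7568       111.7568
  2       125.00        99.9167       199.8334
  3       125.00        89.3310       267.9929
  4       125.00        79.8668       319.4670
  5       125.00        71.4052       357.0262
  6       125.00        63.8402       383.0411
  7       125.00        57.0766       399.5362
  8     2,125.00       867.5031     6,940.0247
  Σ                  1,440.6963     8,978.6783
Price P = Σ PV = 1,440.6963.
Macaulay duration = Σ(t·PV) / P = 8,978.6783 / 1,440.6963 = 6.23218 years.

6.232 years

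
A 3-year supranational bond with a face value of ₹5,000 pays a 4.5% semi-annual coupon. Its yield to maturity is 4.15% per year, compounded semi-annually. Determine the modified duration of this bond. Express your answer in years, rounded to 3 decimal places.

2.783 years

Periodic yield y = 0.02075. First find Macaulay duration:
  t   CF        PV=CF/(1+0.02075)^t    t·PV
  1       112.50       110.2131       110.2131
  2       112.50       107.9726       215.9453
  3       112.50       105.7778       317.3333
  4       112.50       103.6275       414.5099
  5       112.50       101.5209       507.6046
  6     5,112.50     4,519.7768    27,118.6609
  Σ                  5,048.8887    28,684.2671
P = 5,048.8887; Macaulay duration = 28,684.2671 / 5,048.8887 = 5.68130 half-year periods = 2.84065 years.
Modified duration = D_Mac / (1 + y) = 2.84065 / 1.02075 = 2.78291 years.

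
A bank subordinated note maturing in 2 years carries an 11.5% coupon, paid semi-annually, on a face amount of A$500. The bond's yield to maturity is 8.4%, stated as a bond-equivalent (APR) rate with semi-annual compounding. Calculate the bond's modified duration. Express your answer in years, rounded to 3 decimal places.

1.773 years

Periodic yield y = 0.042. First find Macaulay duration:
  t   CF        PV=CF/(1+0.042)^t    t·PV
  1        28.75        27.5912        27.5912
  2        28.75        26.4791        52.9581
  3        28.75        25.4118        76.2353
  4       528.75       448.5176     1,794.0705
  Σ                    527.9996     1,950.8550
P = 527.9996; Macaulay duration = 1,950.8550 / 527.9996 = 3.69480 half-year periods = 1.84740 years.
Modified duration = D_Mac / (1 + y) = 1.84740 / 1.042 = 1.77294 years.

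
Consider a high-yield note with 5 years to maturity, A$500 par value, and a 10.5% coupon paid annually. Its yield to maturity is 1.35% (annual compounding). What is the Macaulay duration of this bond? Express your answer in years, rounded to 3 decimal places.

Periodic yield y = 0.0135. Discount each cash flow and weight by its year:
  t   CF        PV=CF/(1+0.0135)^t    t·PV
  1        52.50        51.8007        51.8007
  2        52.50        51.1107       102.2214
  3        52.50        50.4299       151.2897
  4        52.50        49.7582       199.0326
  5       552.50       516.6703     2,583.3516
  Σ                    719.7698     3,087.6960
Price P = Σ PV = 719.7698.
Macaulay duration = Σ(t·PV) / P = 3,087.6960 / 719.7698 = 4.28984 years.

4.290 years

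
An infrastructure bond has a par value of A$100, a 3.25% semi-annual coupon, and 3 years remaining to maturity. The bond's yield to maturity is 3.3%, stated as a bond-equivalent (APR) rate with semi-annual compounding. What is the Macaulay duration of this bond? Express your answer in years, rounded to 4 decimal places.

2.8825 years

Periodic yield y = 0.0165. Discount each cash flow and weight by its period:
  t   CF        PV=CF/(1+0.0165)^t    t·PV
  1        1.625         1.5986         1.5986
  2        1.625         1.5727         3.1453
  3        1.625         1.5471         4.6414
  4        1.625         1.5220         6.0881
  5        1.625         1.4973         7.4866
  6      101.625        92.1205       552.7230
  Σ                     99.8583       575.6831
Price P = Σ PV = 99.8583.
Macaulay duration = Σ(t·PV) / P = 575.6831 / 99.8583 = 5.76500 half-year periods.
In years: 5.76500 / 2 = 2.88250 years.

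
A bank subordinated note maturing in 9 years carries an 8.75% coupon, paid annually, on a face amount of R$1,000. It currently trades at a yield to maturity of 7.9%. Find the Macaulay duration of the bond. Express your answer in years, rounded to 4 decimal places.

6.6535 years

Periodic yield y = 0.079. Discount each cash flow and weight by its year:
  t   CF        PV=CF/(1+0.079)^t    t·PV
  1        87.50        81.0936        81.0936
  2        87.50        75.1563       150.3125
  3        87.50        69.6536       208.9609
  4        87.50        64.5539       258.2155
  5        87.50        59.8275       299.1375
  6        87.50        55.4472       332.6830
  7        87.50        51.3876       359.7129
  8        87.50        47.6252       381.0013
  9     1,087.50       548.5753     4,937.1779
  Σ                  1,053.3201     7,008.2950
Price P = Σ PV = 1,053.3201.
Macaulay duration = Σ(t·PV) / P = 7,008.2950 / 1,053.3201 = 6.65353 years.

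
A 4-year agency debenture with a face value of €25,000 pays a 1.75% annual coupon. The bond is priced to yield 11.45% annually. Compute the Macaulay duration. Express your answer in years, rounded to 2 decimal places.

Periodic yield y = 0.1145. Discount each cash flow and weight by its year:
  t   CF        PV=CF/(1+0.1145)^t    t·PV
  1       437.50       392.5527       392.5527
  2       437.50       352.2232       704.4463
  3       437.50       316.0369       948.1108
  4    25,437.50    16,487.4744    65,949.8978
  Σ                 17,548.2873    67,995.0076
Price P = Σ PV = 17,548.2873.
Macaulay duration = Σ(t·PV) / P = 67,995.0076 / 17,548.2873 = 3.87474 years.

3.87 years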